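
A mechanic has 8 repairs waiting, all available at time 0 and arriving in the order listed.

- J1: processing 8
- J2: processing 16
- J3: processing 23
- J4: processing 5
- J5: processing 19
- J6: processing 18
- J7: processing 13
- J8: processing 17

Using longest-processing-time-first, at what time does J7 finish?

LPT (decreasing processing time): J3 J5 J6 J8 J2 J7 J1 J4.
J3: 0→23
J5: 23→42
J6: 42→60
J8: 60→77
J2: 77→93
J7: 93→106

106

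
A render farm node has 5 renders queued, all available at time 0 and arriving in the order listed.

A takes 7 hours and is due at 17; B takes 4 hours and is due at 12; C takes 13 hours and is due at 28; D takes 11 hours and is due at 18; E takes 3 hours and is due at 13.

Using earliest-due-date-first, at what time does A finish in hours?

14

EDD (increasing due date): B E A D C.
B: 0→4
E: 4→7
A: 7→14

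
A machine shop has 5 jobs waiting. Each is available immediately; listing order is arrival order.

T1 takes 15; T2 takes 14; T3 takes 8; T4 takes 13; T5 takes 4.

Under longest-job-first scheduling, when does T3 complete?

LPT (decreasing processing time): T1 T2 T4 T3 T5.
T1: 0→15
T2: 15→29
T4: 29→42
T3: 42→50

50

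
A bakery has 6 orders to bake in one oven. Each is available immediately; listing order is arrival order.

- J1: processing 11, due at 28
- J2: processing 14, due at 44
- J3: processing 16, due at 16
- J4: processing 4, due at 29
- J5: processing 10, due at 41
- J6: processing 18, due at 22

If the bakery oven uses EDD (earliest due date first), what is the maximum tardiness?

EDD (increasing due date): J3 J6 J1 J4 J5 J2.
J3: 0→16, due 16, tardiness 0
J6: 16→34, due 22, tardiness 12
J1: 34→45, due 28, tardiness 17
J4: 45→49, due 29, tardiness 20
J5: 49→59, due 41, tardiness 18
J2: 59→73, due 44, tardiness 29
Maximum = 29.

29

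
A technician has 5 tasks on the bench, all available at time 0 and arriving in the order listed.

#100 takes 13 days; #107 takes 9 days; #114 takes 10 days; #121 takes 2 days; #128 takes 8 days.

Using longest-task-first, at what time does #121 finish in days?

LPT (decreasing processing time): #100 #114 #107 #128 #121.
#100: 0→13
#114: 13→23
#107: 23→32
#128: 32→40
#121: 40→42

42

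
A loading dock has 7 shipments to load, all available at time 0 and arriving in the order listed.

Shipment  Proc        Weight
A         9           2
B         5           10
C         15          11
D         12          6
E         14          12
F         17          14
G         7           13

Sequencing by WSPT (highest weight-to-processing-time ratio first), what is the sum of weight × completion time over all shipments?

WSPT (decreasing weight/processing-time ratio): B G E F C D A.
B: finishes 5, weight 10, w·C = 50
G: finishes 12, weight 13, w·C = 156
E: finishes 26, weight 12, w·C = 312
F: finishes 43, weight 14, w·C = 602
C: finishes 58, weight 11, w·C = 638
D: finishes 70, weight 6, w·C = 420
A: finishes 79, weight 2, w·C = 158
Sum = 50+156+312+602+638+420+158 = 2336.

2336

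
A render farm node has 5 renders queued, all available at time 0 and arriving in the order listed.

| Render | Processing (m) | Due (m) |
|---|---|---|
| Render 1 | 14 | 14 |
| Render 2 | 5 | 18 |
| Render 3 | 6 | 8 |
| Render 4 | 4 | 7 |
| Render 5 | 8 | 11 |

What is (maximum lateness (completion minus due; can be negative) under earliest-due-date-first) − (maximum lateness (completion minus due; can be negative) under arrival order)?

-7

EDD (increasing due date): Render 4 Render 3 Render 5 Render 1 Render 2.
Render 4: 0→4, due 7, lateness -3
Render 3: 4→10, due 8, lateness 2
Render 5: 10→18, due 11, lateness 7
Render 1: 18→32, due 14, lateness 18
Render 2: 32→37, due 18, lateness 19
Maximum = 19.
FIFO (arrival order): Render 1 Render 2 Render 3 Render 4 Render 5.
Render 1: 0→14, due 14, lateness 0
Render 2: 14→19, due 18, lateness 1
Render 3: 19→25, due 8, lateness 17
Render 4: 25→29, due 7, lateness 22
Render 5: 29→37, due 11, lateness 26
Maximum = 26.
Difference = 19 − 26 = -7.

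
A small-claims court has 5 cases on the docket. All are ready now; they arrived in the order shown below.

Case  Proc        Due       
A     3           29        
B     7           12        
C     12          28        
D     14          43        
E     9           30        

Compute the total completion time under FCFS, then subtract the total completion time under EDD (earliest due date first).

FIFO (arrival order): A B C D E.
A: 0→3
B: 3→10
C: 10→22
D: 22→36
E: 36→45
Sum = 3+10+22+36+45 = 116.
EDD (increasing due date): B C A E D.
B: 0→7
C: 7→19
A: 19→22
E: 22→31
D: 31→45
Sum = 7+19+22+31+45 = 124.
Difference = 116 − 124 = -8.

-8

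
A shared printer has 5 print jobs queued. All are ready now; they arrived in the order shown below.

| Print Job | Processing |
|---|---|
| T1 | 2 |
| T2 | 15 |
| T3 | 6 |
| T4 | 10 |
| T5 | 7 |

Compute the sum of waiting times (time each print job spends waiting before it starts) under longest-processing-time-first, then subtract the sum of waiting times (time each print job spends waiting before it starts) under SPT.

LPT (decreasing processing time): T2 T4 T5 T3 T1.
T2: waits 0, runs 0→15
T4: waits 15, runs 15→25
T5: waits 25, runs 25→32
T3: waits 32, runs 32→38
T1: waits 38, runs 38→40
Sum = 0+15+25+32+38 = 110.
SPT (increasing processing time): T1 T3 T5 T4 T2.
T1: waits 0, runs 0→2
T3: waits 2, runs 2→8
T5: waits 8, runs 8→15
T4: waits 15, runs 15→25
T2: waits 25, runs 25→40
Sum = 0+2+8+15+25 = 50.
Difference = 110 − 50 = 60.

60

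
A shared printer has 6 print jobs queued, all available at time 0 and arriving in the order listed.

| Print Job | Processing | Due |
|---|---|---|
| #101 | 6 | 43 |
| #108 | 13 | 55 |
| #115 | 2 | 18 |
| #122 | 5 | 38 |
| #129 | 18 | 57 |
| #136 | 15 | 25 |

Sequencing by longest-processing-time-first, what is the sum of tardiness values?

LPT (decreasing processing time): #129 #136 #108 #101 #122 #115.
#129: 0→18, due 57, tardiness 0
#136: 18→33, due 25, tardiness 8
#108: 33→46, due 55, tardiness 0
#101: 46→52, due 43, tardiness 9
#122: 52→57, due 38, tardiness 19
#115: 57→59, due 18, tardiness 41
Sum = 0+8+0+9+19+41 = 77.

77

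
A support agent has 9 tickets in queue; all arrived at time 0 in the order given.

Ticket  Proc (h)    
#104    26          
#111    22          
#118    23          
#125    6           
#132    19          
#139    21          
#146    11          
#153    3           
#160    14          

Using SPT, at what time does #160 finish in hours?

SPT (increasing processing time): #153 #125 #146 #160 #132 #139 #111 #118 #104.
#153: 0→3
#125: 3→9
#146: 9→20
#160: 20→34

34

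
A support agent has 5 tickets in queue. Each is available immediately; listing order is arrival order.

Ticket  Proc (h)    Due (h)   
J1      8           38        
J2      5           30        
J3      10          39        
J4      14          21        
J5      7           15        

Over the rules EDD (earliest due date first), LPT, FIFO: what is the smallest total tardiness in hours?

5

EDD (increasing due date): J5 J4 J2 J1 J3.
J5: 0→7, due 15, tardiness 0
J4: 7→21, due 21, tardiness 0
J2: 21→26, due 30, tardiness 0
J1: 26→34, due 38, tardiness 0
J3: 34→44, due 39, tardiness 5
Sum = 0+0+0+0+5 = 5.
LPT (decreasing processing time): J4 J3 J1 J5 J2.
J4: 0→14, due 21, tardiness 0
J3: 14→24, due 39, tardiness 0
J1: 24→32, due 38, tardiness 0
J5: 32→39, due 15, tardiness 24
J2: 39→44, due 30, tardiness 14
Sum = 0+0+0+24+14 = 38.
FIFO (arrival order): J1 J2 J3 J4 J5.
J1: 0→8, due 38, tardiness 0
J2: 8→13, due 30, tardiness 0
J3: 13→23, due 39, tardiness 0
J4: 23→37, due 21, tardiness 16
J5: 37→44, due 15, tardiness 29
Sum = 0+0+0+16+29 = 45.
EDD 5, LPT 38, FIFO 45 → minimum 5.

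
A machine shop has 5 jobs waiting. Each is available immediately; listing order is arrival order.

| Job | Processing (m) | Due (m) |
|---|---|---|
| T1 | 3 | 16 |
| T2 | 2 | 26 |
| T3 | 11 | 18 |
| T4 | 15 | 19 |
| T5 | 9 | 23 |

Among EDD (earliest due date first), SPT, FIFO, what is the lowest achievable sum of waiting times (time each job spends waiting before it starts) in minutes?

46

EDD (increasing due date): T1 T3 T4 T5 T2.
T1: waits 0, runs 0→3
T3: waits 3, runs 3→14
T4: waits 14, runs 14→29
T5: waits 29, runs 29→38
T2: waits 38, runs 38→40
Sum = 0+3+14+29+38 = 84.
SPT (increasing processing time): T2 T1 T5 T3 T4.
T2: waits 0, runs 0→2
T1: waits 2, runs 2→5
T5: waits 5, runs 5→14
T3: waits 14, runs 14→25
T4: waits 25, runs 25→40
Sum = 0+2+5+14+25 = 46.
FIFO (arrival order): T1 T2 T3 T4 T5.
T1: waits 0, runs 0→3
T2: waits 3, runs 3→5
T3: waits 5, runs 5→16
T4: waits 16, runs 16→31
T5: waits 31, runs 31→40
Sum = 0+3+5+16+31 = 55.
EDD 84, SPT 46, FIFO 55 → minimum 46.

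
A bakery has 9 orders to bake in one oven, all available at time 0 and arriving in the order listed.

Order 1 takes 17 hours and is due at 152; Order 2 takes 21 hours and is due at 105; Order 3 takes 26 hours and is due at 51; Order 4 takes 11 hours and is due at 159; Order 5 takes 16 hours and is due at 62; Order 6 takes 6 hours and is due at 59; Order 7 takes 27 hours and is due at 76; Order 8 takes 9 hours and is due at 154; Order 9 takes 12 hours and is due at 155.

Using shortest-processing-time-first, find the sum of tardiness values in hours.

SPT (increasing processing time): Order 6 Order 8 Order 4 Order 9 Order 5 Order 1 Order 2 Order 3 Order 7.
Order 6: 0→6, due 59, tardiness 0
Order 8: 6→15, due 154, tardiness 0
Order 4: 15→26, due 159, tardiness 0
Order 9: 26→38, due 155, tardiness 0
Order 5: 38→54, due 62, tardiness 0
Order 1: 54→71, due 152, tardiness 0
Order 2: 71→92, due 105, tardiness 0
Order 3: 92→118, due 51, tardiness 67
Order 7: 118→145, due 76, tardiness 69
Sum = 0+0+0+0+0+0+0+67+69 = 136.

136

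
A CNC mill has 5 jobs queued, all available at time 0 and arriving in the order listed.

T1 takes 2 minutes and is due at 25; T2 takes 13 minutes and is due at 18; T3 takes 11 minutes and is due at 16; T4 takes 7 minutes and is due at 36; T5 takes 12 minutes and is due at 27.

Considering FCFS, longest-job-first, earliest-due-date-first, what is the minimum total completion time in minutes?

121

FIFO (arrival order): T1 T2 T3 T4 T5.
T1: 0→2
T2: 2→15
T3: 15→26
T4: 26→33
T5: 33→45
Sum = 2+15+26+33+45 = 121.
LPT (decreasing processing time): T2 T5 T3 T4 T1.
T2: 0→13
T5: 13→25
T3: 25→36
T4: 36→43
T1: 43→45
Sum = 13+25+36+43+45 = 162.
EDD (increasing due date): T3 T2 T1 T5 T4.
T3: 0→11
T2: 11→24
T1: 24→26
T5: 26→38
T4: 38→45
Sum = 11+24+26+38+45 = 144.
FIFO 121, LPT 162, EDD 144 → minimum 121.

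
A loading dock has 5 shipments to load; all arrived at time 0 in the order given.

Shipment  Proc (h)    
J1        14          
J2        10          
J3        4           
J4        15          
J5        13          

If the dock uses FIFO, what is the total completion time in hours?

165

FIFO (arrival order): J1 J2 J3 J4 J5.
J1: 0→14
J2: 14→24
J3: 24→28
J4: 28→43
J5: 43→56
Sum = 14+24+28+43+56 = 165.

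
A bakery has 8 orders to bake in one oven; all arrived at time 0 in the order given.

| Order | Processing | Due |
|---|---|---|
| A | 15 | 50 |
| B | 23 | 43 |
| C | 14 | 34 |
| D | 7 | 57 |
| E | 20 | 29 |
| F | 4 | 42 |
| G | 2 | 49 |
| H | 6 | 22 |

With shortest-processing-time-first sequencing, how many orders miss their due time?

2

SPT (increasing processing time): G F H D C A E B.
G: 0→2, due 49, tardiness 0
F: 2→6, due 42, tardiness 0
H: 6→12, due 22, tardiness 0
D: 12→19, due 57, tardiness 0
C: 19→33, due 34, tardiness 0
A: 33→48, due 50, tardiness 0
E: 48→68, due 29, tardiness 39
B: 68→91, due 43, tardiness 48
Late orders: 2.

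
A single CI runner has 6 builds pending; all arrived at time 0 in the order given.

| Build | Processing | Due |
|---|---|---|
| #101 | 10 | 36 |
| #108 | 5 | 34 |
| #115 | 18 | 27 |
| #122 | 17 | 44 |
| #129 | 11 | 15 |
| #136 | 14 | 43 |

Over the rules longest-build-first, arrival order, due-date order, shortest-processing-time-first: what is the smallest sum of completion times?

218

LPT (decreasing processing time): #115 #122 #136 #129 #101 #108.
#115: 0→18
#122: 18→35
#136: 35→49
#129: 49→60
#101: 60→70
#108: 70→75
Sum = 18+35+49+60+70+75 = 307.
FIFO (arrival order): #101 #108 #115 #122 #129 #136.
#101: 0→10
#108: 10→15
#115: 15→33
#122: 33→50
#129: 50→61
#136: 61→75
Sum = 10+15+33+50+61+75 = 244.
EDD (increasing due date): #129 #115 #108 #101 #136 #122.
#129: 0→11
#115: 11→29
#108: 29→34
#101: 34→44
#136: 44→58
#122: 58→75
Sum = 11+29+34+44+58+75 = 251.
SPT (increasing processing time): #108 #101 #129 #136 #122 #115.
#108: 0→5
#101: 5→15
#129: 15→26
#136: 26→40
#122: 40→57
#115: 57→75
Sum = 5+15+26+40+57+75 = 218.
LPT 307, FIFO 244, EDD 251, SPT 218 → minimum 218.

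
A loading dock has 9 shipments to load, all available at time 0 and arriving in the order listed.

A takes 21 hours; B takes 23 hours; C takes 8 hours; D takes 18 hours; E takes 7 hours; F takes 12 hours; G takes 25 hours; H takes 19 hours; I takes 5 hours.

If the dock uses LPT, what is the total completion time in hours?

LPT (decreasing processing time): G B A H D F C E I.
G: 0→25
B: 25→48
A: 48→69
H: 69→88
D: 88→106
F: 106→118
C: 118→126
E: 126→133
I: 133→138
Sum = 25+48+69+88+106+118+126+133+138 = 851.

851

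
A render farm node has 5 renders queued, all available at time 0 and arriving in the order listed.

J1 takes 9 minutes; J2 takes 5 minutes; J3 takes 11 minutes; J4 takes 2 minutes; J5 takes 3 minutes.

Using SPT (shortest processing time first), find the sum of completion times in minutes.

66

SPT (increasing processing time): J4 J5 J2 J1 J3.
J4: 0→2
J5: 2→5
J2: 5→10
J1: 10→19
J3: 19→30
Sum = 2+5+10+19+30 = 66.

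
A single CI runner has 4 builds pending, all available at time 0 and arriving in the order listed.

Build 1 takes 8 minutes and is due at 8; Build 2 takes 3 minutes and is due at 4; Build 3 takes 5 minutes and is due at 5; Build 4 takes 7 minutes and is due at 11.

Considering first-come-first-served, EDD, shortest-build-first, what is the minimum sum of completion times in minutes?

49

FIFO (arrival order): Build 1 Build 2 Build 3 Build 4.
Build 1: 0→8
Build 2: 8→11
Build 3: 11→16
Build 4: 16→23
Sum = 8+11+16+23 = 58.
EDD (increasing due date): Build 2 Build 3 Build 1 Build 4.
Build 2: 0→3
Build 3: 3→8
Build 1: 8→16
Build 4: 16→23
Sum = 3+8+16+23 = 50.
SPT (increasing processing time): Build 2 Build 3 Build 4 Build 1.
Build 2: 0→3
Build 3: 3→8
Build 4: 8→15
Build 1: 15→23
Sum = 3+8+15+23 = 49.
FIFO 58, EDD 50, SPT 49 → minimum 49.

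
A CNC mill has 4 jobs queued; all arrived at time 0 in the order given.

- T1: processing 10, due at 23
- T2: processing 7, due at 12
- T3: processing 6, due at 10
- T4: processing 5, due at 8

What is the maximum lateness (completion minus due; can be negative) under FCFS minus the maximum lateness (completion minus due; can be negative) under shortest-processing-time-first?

14

FIFO (arrival order): T1 T2 T3 T4.
T1: 0→10, due 23, lateness -13
T2: 10→17, due 12, lateness 5
T3: 17→23, due 10, lateness 13
T4: 23→28, due 8, lateness 20
Maximum = 20.
SPT (increasing processing time): T4 T3 T2 T1.
T4: 0→5, due 8, lateness -3
T3: 5→11, due 10, lateness 1
T2: 11→18, due 12, lateness 6
T1: 18→28, due 23, lateness 5
Maximum = 6.
Difference = 20 − 6 = 14.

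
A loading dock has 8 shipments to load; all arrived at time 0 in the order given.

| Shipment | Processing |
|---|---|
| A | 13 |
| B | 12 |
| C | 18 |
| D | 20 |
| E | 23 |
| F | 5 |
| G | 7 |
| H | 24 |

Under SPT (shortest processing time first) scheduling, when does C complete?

SPT (increasing processing time): F G B A C D E H.
F: 0→5
G: 5→12
B: 12→24
A: 24→37
C: 37→55

55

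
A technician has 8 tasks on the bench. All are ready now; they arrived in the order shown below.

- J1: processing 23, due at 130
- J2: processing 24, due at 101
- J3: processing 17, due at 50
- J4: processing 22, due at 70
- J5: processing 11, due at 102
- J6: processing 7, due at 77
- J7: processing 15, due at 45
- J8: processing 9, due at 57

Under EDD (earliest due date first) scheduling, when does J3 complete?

32

EDD (increasing due date): J7 J3 J8 J4 J6 J2 J5 J1.
J7: 0→15
J3: 15→32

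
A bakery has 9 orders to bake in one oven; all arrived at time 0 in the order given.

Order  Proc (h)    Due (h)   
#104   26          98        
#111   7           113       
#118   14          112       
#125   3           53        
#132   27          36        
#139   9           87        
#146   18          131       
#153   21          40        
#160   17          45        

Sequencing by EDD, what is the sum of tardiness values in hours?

75

EDD (increasing due date): #132 #153 #160 #125 #139 #104 #118 #111 #146.
#132: 0→27, due 36, tardiness 0
#153: 27→48, due 40, tardiness 8
#160: 48→65, due 45, tardiness 20
#125: 65→68, due 53, tardiness 15
#139: 68→77, due 87, tardiness 0
#104: 77→103, due 98, tardiness 5
#118: 103→117, due 112, tardiness 5
#111: 117→124, due 113, tardiness 11
#146: 124→142, due 131, tardiness 11
Sum = 0+8+20+15+0+5+5+11+11 = 75.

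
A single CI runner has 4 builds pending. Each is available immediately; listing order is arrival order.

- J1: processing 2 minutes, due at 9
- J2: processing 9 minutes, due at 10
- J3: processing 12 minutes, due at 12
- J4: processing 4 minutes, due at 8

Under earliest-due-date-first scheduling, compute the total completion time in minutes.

EDD (increasing due date): J4 J1 J2 J3.
J4: 0→4
J1: 4→6
J2: 6→15
J3: 15→27
Sum = 4+6+15+27 = 52.

52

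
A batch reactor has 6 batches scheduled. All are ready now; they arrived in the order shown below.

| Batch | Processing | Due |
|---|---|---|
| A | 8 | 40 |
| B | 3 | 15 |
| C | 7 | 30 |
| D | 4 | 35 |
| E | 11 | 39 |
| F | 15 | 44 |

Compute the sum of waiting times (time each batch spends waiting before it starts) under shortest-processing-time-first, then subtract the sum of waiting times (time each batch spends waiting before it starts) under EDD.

-6

SPT (increasing processing time): B D C A E F.
B: waits 0, runs 0→3
D: waits 3, runs 3→7
C: waits 7, runs 7→14
A: waits 14, runs 14→22
E: waits 22, runs 22→33
F: waits 33, runs 33→48
Sum = 0+3+7+14+22+33 = 79.
EDD (increasing due date): B C D E A F.
B: waits 0, runs 0→3
C: waits 3, runs 3→10
D: waits 10, runs 10→14
E: waits 14, runs 14→25
A: waits 25, runs 25→33
F: waits 33, runs 33→48
Sum = 0+3+10+14+25+33 = 85.
Difference = 79 − 85 = -6.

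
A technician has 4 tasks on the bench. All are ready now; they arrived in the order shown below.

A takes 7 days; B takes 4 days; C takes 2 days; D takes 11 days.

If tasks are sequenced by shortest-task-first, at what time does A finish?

13

SPT (increasing processing time): C B A D.
C: 0→2
B: 2→6
A: 6→13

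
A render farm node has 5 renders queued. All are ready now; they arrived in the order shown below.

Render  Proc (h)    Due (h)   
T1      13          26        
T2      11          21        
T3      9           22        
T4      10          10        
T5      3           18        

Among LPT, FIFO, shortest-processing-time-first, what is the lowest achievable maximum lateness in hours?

20

LPT (decreasing processing time): T1 T2 T4 T3 T5.
T1: 0→13, due 26, lateness -13
T2: 13→24, due 21, lateness 3
T4: 24→34, due 10, lateness 24
T3: 34→43, due 22, lateness 21
T5: 43→46, due 18, lateness 28
Maximum = 28.
FIFO (arrival order): T1 T2 T3 T4 T5.
T1: 0→13, due 26, lateness -13
T2: 13→24, due 21, lateness 3
T3: 24→33, due 22, lateness 11
T4: 33→43, due 10, lateness 33
T5: 43→46, due 18, lateness 28
Maximum = 33.
SPT (increasing processing time): T5 T3 T4 T2 T1.
T5: 0→3, due 18, lateness -15
T3: 3→12, due 22, lateness -10
T4: 12→22, due 10, lateness 12
T2: 22→33, due 21, lateness 12
T1: 33→46, due 26, lateness 20
Maximum = 20.
LPT 28, FIFO 33, SPT 20 → minimum 20.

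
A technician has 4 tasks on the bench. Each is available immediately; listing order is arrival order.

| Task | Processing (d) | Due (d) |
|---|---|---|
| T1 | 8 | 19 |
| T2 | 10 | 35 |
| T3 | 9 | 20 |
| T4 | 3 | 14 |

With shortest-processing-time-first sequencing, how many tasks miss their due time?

SPT (increasing processing time): T4 T1 T3 T2.
T4: 0→3, due 14, tardiness 0
T1: 3→11, due 19, tardiness 0
T3: 11→20, due 20, tardiness 0
T2: 20→30, due 35, tardiness 0
Late tasks: 0.

0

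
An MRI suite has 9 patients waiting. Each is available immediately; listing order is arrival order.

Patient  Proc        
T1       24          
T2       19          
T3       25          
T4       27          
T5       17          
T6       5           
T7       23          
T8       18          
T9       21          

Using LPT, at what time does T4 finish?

27

LPT (decreasing processing time): T4 T3 T1 T7 T9 T2 T8 T5 T6.
T4: 0→27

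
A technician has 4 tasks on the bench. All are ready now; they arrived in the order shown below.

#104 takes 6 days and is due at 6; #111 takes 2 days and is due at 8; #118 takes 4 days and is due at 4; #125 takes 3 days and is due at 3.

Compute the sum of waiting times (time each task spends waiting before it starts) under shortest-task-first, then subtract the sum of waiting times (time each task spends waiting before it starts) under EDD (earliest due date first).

-7

SPT (increasing processing time): #111 #125 #118 #104.
#111: waits 0, runs 0→2
#125: waits 2, runs 2→5
#118: waits 5, runs 5→9
#104: waits 9, runs 9→15
Sum = 0+2+5+9 = 16.
EDD (increasing due date): #125 #118 #104 #111.
#125: waits 0, runs 0→3
#118: waits 3, runs 3→7
#104: waits 7, runs 7→13
#111: waits 13, runs 13→15
Sum = 0+3+7+13 = 23.
Difference = 16 − 23 = -7.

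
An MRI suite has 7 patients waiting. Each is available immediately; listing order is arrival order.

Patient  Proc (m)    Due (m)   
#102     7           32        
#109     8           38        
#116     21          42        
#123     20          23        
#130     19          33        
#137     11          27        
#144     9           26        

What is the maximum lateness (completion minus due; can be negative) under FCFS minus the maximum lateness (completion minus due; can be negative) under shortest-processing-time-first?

16

FIFO (arrival order): #102 #109 #116 #123 #130 #137 #144.
#102: 0→7, due 32, lateness -25
#109: 7→15, due 38, lateness -23
#116: 15→36, due 42, lateness -6
#123: 36→56, due 23, lateness 33
#130: 56→75, due 33, lateness 42
#137: 75→86, due 27, lateness 59
#144: 86→95, due 26, lateness 69
Maximum = 69.
SPT (increasing processing time): #102 #109 #144 #137 #130 #123 #116.
#102: 0→7, due 32, lateness -25
#109: 7→15, due 38, lateness -23
#144: 15→24, due 26, lateness -2
#137: 24→35, due 27, lateness 8
#130: 35→54, due 33, lateness 21
#123: 54→74, due 23, lateness 51
#116: 74→95, due 42, lateness 53
Maximum = 53.
Difference = 69 − 53 = 16.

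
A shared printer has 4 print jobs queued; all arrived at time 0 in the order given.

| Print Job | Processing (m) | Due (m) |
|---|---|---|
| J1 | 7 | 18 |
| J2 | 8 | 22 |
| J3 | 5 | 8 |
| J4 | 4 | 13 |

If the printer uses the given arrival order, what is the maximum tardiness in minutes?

FIFO (arrival order): J1 J2 J3 J4.
J1: 0→7, due 18, tardiness 0
J2: 7→15, due 22, tardiness 0
J3: 15→20, due 8, tardiness 12
J4: 20→24, due 13, tardiness 11
Maximum = 12.

12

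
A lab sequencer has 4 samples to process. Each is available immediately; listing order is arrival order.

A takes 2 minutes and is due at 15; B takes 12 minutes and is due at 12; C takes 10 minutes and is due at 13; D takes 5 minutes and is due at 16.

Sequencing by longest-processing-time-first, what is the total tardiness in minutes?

34

LPT (decreasing processing time): B C D A.
B: 0→12, due 12, tardiness 0
C: 12→22, due 13, tardiness 9
D: 22→27, due 16, tardiness 11
A: 27→29, due 15, tardiness 14
Sum = 0+9+11+14 = 34.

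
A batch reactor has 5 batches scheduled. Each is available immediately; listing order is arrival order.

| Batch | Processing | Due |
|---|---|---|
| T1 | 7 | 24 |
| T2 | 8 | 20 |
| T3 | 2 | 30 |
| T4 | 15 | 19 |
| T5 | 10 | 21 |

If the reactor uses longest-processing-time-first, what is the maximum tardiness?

16

LPT (decreasing processing time): T4 T5 T2 T1 T3.
T4: 0→15, due 19, tardiness 0
T5: 15→25, due 21, tardiness 4
T2: 25→33, due 20, tardiness 13
T1: 33→40, due 24, tardiness 16
T3: 40→42, due 30, tardiness 12
Maximum = 16.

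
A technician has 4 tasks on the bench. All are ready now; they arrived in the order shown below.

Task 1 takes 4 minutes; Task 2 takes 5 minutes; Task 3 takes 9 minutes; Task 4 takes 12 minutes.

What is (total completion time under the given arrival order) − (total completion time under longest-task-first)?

-28

FIFO (arrival order): Task 1 Task 2 Task 3 Task 4.
Task 1: 0→4
Task 2: 4→9
Task 3: 9→18
Task 4: 18→30
Sum = 4+9+18+30 = 61.
LPT (decreasing processing time): Task 4 Task 3 Task 2 Task 1.
Task 4: 0→12
Task 3: 12→21
Task 2: 21→26
Task 1: 26→30
Sum = 12+21+26+30 = 89.
Difference = 61 − 89 = -28.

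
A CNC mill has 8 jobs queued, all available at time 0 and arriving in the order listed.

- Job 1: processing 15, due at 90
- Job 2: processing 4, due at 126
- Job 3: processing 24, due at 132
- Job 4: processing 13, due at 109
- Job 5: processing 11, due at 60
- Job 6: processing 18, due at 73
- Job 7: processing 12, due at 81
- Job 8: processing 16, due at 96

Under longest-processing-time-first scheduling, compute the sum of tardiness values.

LPT (decreasing processing time): Job 3 Job 6 Job 8 Job 1 Job 4 Job 7 Job 5 Job 2.
Job 3: 0→24, due 132, tardiness 0
Job 6: 24→42, due 73, tardiness 0
Job 8: 42→58, due 96, tardiness 0
Job 1: 58→73, due 90, tardiness 0
Job 4: 73→86, due 109, tardiness 0
Job 7: 86→98, due 81, tardiness 17
Job 5: 98→109, due 60, tardiness 49
Job 2: 109→113, due 126, tardiness 0
Sum = 0+0+0+0+0+17+49+0 = 66.

66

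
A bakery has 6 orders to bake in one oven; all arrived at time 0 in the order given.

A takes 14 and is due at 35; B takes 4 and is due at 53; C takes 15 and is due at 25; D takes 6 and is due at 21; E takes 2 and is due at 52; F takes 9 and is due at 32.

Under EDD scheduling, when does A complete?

EDD (increasing due date): D C F A E B.
D: 0→6
C: 6→21
F: 21→30
A: 30→44

44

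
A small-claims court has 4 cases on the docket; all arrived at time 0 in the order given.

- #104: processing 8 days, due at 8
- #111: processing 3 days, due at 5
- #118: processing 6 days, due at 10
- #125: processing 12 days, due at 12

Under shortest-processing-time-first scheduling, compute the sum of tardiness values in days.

SPT (increasing processing time): #111 #118 #104 #125.
#111: 0→3, due 5, tardiness 0
#118: 3→9, due 10, tardiness 0
#104: 9→17, due 8, tardiness 9
#125: 17→29, due 12, tardiness 17
Sum = 0+0+9+17 = 26.

26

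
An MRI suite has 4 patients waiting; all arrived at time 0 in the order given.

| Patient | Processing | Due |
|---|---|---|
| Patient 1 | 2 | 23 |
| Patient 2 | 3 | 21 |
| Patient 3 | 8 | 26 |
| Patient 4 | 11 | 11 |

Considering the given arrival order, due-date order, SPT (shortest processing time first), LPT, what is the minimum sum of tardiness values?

FIFO (arrival order): Patient 1 Patient 2 Patient 3 Patient 4.
Patient 1: 0→2, due 23, tardiness 0
Patient 2: 2→5, due 21, tardiness 0
Patient 3: 5→13, due 26, tardiness 0
Patient 4: 13→24, due 11, tardiness 13
Sum = 0+0+0+13 = 13.
EDD (increasing due date): Patient 4 Patient 2 Patient 1 Patient 3.
Patient 4: 0→11, due 11, tardiness 0
Patient 2: 11→14, due 21, tardiness 0
Patient 1: 14→16, due 23, tardiness 0
Patient 3: 16→24, due 26, tardiness 0
Sum = 0+0+0+0 = 0.
SPT (increasing processing time): Patient 1 Patient 2 Patient 3 Patient 4.
Patient 1: 0→2, due 23, tardiness 0
Patient 2: 2→5, due 21, tardiness 0
Patient 3: 5→13, due 26, tardiness 0
Patient 4: 13→24, due 11, tardiness 13
Sum = 0+0+0+13 = 13.
LPT (decreasing processing time): Patient 4 Patient 3 Patient 2 Patient 1.
Patient 4: 0→11, due 11, tardiness 0
Patient 3: 11→19, due 26, tardiness 0
Patient 2: 19→22, due 21, tardiness 1
Patient 1: 22→24, due 23, tardiness 1
Sum = 0+0+1+1 = 2.
FIFO 13, EDD 0, SPT 13, LPT 2 → minimum 0.

0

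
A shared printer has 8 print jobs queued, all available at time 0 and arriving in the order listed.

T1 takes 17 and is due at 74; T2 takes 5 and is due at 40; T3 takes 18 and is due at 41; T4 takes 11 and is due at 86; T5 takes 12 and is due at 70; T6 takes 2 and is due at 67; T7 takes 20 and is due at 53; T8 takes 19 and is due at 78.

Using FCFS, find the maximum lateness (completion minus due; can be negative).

32

FIFO (arrival order): T1 T2 T3 T4 T5 T6 T7 T8.
T1: 0→17, due 74, lateness -57
T2: 17→22, due 40, lateness -18
T3: 22→40, due 41, lateness -1
T4: 40→51, due 86, lateness -35
T5: 51→63, due 70, lateness -7
T6: 63→65, due 67, lateness -2
T7: 65→85, due 53, lateness 32
T8: 85→104, due 78, lateness 26
Maximum = 32.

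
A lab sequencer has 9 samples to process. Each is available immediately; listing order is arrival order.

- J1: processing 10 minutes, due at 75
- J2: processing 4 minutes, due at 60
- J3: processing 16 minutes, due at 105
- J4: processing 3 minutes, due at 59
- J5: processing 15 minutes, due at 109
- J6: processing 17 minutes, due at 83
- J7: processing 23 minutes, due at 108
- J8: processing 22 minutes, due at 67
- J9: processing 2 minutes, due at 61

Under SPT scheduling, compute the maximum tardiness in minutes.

SPT (increasing processing time): J9 J4 J2 J1 J5 J3 J6 J8 J7.
J9: 0→2, due 61, tardiness 0
J4: 2→5, due 59, tardiness 0
J2: 5→9, due 60, tardiness 0
J1: 9→19, due 75, tardiness 0
J5: 19→34, due 109, tardiness 0
J3: 34→50, due 105, tardiness 0
J6: 50→67, due 83, tardiness 0
J8: 67→89, due 67, tardiness 22
J7: 89→112, due 108, tardiness 4
Maximum = 22.

22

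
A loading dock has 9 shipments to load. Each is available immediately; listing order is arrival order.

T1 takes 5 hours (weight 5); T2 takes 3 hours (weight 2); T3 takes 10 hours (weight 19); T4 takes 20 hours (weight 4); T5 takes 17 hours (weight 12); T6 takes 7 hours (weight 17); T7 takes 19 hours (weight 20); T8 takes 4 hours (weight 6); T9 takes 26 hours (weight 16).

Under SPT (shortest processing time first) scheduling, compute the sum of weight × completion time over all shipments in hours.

4950

SPT (increasing processing time): T2 T8 T1 T6 T3 T5 T7 T4 T9.
T2: finishes 3, weight 2, w·C = 6
T8: finishes 7, weight 6, w·C = 42
T1: finishes 12, weight 5, w·C = 60
T6: finishes 19, weight 17, w·C = 323
T3: finishes 29, weight 19, w·C = 551
T5: finishes 46, weight 12, w·C = 552
T7: finishes 65, weight 20, w·C = 1300
T4: finishes 85, weight 4, w·C = 340
T9: finishes 111, weight 16, w·C = 1776
Sum = 6+42+60+323+551+552+1300+340+1776 = 4950.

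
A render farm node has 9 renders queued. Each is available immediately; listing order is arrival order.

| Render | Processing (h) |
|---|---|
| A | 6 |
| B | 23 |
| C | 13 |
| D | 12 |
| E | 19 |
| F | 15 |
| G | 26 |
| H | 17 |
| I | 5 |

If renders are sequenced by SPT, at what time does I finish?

SPT (increasing processing time): I A D C F H E B G.
I: 0→5

5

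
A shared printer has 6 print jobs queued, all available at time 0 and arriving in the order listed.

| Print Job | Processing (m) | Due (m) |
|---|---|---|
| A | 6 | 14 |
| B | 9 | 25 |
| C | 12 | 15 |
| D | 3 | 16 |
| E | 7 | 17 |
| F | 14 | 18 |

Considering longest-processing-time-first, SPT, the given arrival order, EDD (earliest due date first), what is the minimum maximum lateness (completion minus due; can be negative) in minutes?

26

LPT (decreasing processing time): F C B E A D.
F: 0→14, due 18, lateness -4
C: 14→26, due 15, lateness 11
B: 26→35, due 25, lateness 10
E: 35→42, due 17, lateness 25
A: 42→48, due 14, lateness 34
D: 48→51, due 16, lateness 35
Maximum = 35.
SPT (increasing processing time): D A E B C F.
D: 0→3, due 16, lateness -13
A: 3→9, due 14, lateness -5
E: 9→16, due 17, lateness -1
B: 16→25, due 25, lateness 0
C: 25→37, due 15, lateness 22
F: 37→51, due 18, lateness 33
Maximum = 33.
FIFO (arrival order): A B C D E F.
A: 0→6, due 14, lateness -8
B: 6→15, due 25, lateness -10
C: 15→27, due 15, lateness 12
D: 27→30, due 16, lateness 14
E: 30→37, due 17, lateness 20
F: 37→51, due 18, lateness 33
Maximum = 33.
EDD (increasing due date): A C D E F B.
A: 0→6, due 14, lateness -8
C: 6→18, due 15, lateness 3
D: 18→21, due 16, lateness 5
E: 21→28, due 17, lateness 11
F: 28→42, due 18, lateness 24
B: 42→51, due 25, lateness 26
Maximum = 26.
LPT 35, SPT 33, FIFO 33, EDD 26 → minimum 26.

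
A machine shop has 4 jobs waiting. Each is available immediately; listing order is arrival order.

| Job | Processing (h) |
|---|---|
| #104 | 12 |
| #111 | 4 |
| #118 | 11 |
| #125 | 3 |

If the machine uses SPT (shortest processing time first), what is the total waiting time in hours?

28

SPT (increasing processing time): #125 #111 #118 #104.
#125: waits 0, runs 0→3
#111: waits 3, runs 3→7
#118: waits 7, runs 7→18
#104: waits 18, runs 18→30
Sum = 0+3+7+18 = 28.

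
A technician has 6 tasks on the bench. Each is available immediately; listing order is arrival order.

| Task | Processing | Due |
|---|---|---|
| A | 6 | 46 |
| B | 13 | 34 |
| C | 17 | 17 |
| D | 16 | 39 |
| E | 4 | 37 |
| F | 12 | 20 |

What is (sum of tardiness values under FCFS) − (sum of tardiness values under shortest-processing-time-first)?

33

FIFO (arrival order): A B C D E F.
A: 0→6, due 46, tardiness 0
B: 6→19, due 34, tardiness 0
C: 19→36, due 17, tardiness 19
D: 36→52, due 39, tardiness 13
E: 52→56, due 37, tardiness 19
F: 56→68, due 20, tardiness 48
Sum = 0+0+19+13+19+48 = 99.
SPT (increasing processing time): E A F B D C.
E: 0→4, due 37, tardiness 0
A: 4→10, due 46, tardiness 0
F: 10→22, due 20, tardiness 2
B: 22→35, due 34, tardiness 1
D: 35→51, due 39, tardiness 12
C: 51→68, due 17, tardiness 51
Sum = 0+0+2+1+12+51 = 66.
Difference = 99 − 66 = 33.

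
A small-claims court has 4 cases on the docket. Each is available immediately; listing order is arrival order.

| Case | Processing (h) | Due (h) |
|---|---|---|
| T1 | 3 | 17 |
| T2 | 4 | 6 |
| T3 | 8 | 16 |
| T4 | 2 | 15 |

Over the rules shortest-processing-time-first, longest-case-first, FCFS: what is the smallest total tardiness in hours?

SPT (increasing processing time): T4 T1 T2 T3.
T4: 0→2, due 15, tardiness 0
T1: 2→5, due 17, tardiness 0
T2: 5→9, due 6, tardiness 3
T3: 9→17, due 16, tardiness 1
Sum = 0+0+3+1 = 4.
LPT (decreasing processing time): T3 T2 T1 T4.
T3: 0→8, due 16, tardiness 0
T2: 8→12, due 6, tardiness 6
T1: 12→15, due 17, tardiness 0
T4: 15→17, due 15, tardiness 2
Sum = 0+6+0+2 = 8.
FIFO (arrival order): T1 T2 T3 T4.
T1: 0→3, due 17, tardiness 0
T2: 3→7, due 6, tardiness 1
T3: 7→15, due 16, tardiness 0
T4: 15→17, due 15, tardiness 2
Sum = 0+1+0+2 = 3.
SPT 4, LPT 8, FIFO 3 → minimum 3.

3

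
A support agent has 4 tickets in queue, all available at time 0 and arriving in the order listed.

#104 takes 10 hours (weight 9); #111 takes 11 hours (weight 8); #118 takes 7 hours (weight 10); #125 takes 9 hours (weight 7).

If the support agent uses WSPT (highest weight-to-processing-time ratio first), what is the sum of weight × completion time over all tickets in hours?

701

WSPT (decreasing weight/processing-time ratio): #118 #104 #125 #111.
#118: finishes 7, weight 10, w·C = 70
#104: finishes 17, weight 9, w·C = 153
#125: finishes 26, weight 7, w·C = 182
#111: finishes 37, weight 8, w·C = 296
Sum = 70+153+182+296 = 701.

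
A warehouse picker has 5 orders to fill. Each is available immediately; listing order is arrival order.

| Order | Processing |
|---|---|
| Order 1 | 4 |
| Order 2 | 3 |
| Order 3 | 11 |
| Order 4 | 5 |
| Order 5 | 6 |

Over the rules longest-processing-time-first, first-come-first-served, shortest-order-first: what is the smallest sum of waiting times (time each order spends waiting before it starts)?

LPT (decreasing processing time): Order 3 Order 5 Order 4 Order 1 Order 2.
Order 3: waits 0, runs 0→11
Order 5: waits 11, runs 11→17
Order 4: waits 17, runs 17→22
Order 1: waits 22, runs 22→26
Order 2: waits 26, runs 26→29
Sum = 0+11+17+22+26 = 76.
FIFO (arrival order): Order 1 Order 2 Order 3 Order 4 Order 5.
Order 1: waits 0, runs 0→4
Order 2: waits 4, runs 4→7
Order 3: waits 7, runs 7→18
Order 4: waits 18, runs 18→23
Order 5: waits 23, runs 23→29
Sum = 0+4+7+18+23 = 52.
SPT (increasing processing time): Order 2 Order 1 Order 4 Order 5 Order 3.
Order 2: waits 0, runs 0→3
Order 1: waits 3, runs 3→7
Order 4: waits 7, runs 7→12
Order 5: waits 12, runs 12→18
Order 3: waits 18, runs 18→29
Sum = 0+3+7+12+18 = 40.
LPT 76, FIFO 52, SPT 40 → minimum 40.

40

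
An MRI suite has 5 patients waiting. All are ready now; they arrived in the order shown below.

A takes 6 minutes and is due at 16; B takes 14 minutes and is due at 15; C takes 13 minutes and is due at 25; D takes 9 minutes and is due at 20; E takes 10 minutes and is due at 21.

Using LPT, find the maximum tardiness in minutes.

LPT (decreasing processing time): B C E D A.
B: 0→14, due 15, tardiness 0
C: 14→27, due 25, tardiness 2
E: 27→37, due 21, tardiness 16
D: 37→46, due 20, tardiness 26
A: 46→52, due 16, tardiness 36
Maximum = 36.

36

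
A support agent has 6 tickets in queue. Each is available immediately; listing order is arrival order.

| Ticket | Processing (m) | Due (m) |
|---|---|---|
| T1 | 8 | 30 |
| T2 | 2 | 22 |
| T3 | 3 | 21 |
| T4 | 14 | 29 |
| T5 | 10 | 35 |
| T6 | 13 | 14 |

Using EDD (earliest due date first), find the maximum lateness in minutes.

15

EDD (increasing due date): T6 T3 T2 T4 T1 T5.
T6: 0→13, due 14, lateness -1
T3: 13→16, due 21, lateness -5
T2: 16→18, due 22, lateness -4
T4: 18→32, due 29, lateness 3
T1: 32→40, due 30, lateness 10
T5: 40→50, due 35, lateness 15
Maximum = 15.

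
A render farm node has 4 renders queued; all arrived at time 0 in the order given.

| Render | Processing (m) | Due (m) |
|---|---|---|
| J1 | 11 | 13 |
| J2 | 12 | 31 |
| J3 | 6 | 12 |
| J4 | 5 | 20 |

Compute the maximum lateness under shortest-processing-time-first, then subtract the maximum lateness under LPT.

SPT (increasing processing time): J4 J3 J1 J2.
J4: 0→5, due 20, lateness -15
J3: 5→11, due 12, lateness -1
J1: 11→22, due 13, lateness 9
J2: 22→34, due 31, lateness 3
Maximum = 9.
LPT (decreasing processing time): J2 J1 J3 J4.
J2: 0→12, due 31, lateness -19
J1: 12→23, due 13, lateness 10
J3: 23→29, due 12, lateness 17
J4: 29→34, due 20, lateness 14
Maximum = 17.
Difference = 9 − 17 = -8.

-8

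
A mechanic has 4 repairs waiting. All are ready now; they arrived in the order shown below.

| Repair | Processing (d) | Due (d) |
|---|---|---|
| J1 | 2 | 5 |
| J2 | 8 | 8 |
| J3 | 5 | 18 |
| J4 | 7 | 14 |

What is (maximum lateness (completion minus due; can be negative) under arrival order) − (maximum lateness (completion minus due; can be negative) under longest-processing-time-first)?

FIFO (arrival order): J1 J2 J3 J4.
J1: 0→2, due 5, lateness -3
J2: 2→10, due 8, lateness 2
J3: 10→15, due 18, lateness -3
J4: 15→22, due 14, lateness 8
Maximum = 8.
LPT (decreasing processing time): J2 J4 J3 J1.
J2: 0→8, due 8, lateness 0
J4: 8→15, due 14, lateness 1
J3: 15→20, due 18, lateness 2
J1: 20→22, due 5, lateness 17
Maximum = 17.
Difference = 8 − 17 = -9.

-9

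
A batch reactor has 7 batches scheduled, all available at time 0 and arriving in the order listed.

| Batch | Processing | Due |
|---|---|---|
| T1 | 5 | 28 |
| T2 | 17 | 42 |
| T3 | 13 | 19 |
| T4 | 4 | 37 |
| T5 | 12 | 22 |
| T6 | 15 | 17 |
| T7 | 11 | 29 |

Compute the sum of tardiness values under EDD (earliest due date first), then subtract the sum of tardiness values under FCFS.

EDD (increasing due date): T6 T3 T5 T1 T7 T4 T2.
T6: 0→15, due 17, tardiness 0
T3: 15→28, due 19, tardiness 9
T5: 28→40, due 22, tardiness 18
T1: 40→45, due 28, tardiness 17
T7: 45→56, due 29, tardiness 27
T4: 56→60, due 37, tardiness 23
T2: 60→77, due 42, tardiness 35
Sum = 0+9+18+17+27+23+35 = 129.
FIFO (arrival order): T1 T2 T3 T4 T5 T6 T7.
T1: 0→5, due 28, tardiness 0
T2: 5→22, due 42, tardiness 0
T3: 22→35, due 19, tardiness 16
T4: 35→39, due 37, tardiness 2
T5: 39→51, due 22, tardiness 29
T6: 51→66, due 17, tardiness 49
T7: 66→77, due 29, tardiness 48
Sum = 0+0+16+2+29+49+48 = 144.
Difference = 129 − 144 = -15.

-15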